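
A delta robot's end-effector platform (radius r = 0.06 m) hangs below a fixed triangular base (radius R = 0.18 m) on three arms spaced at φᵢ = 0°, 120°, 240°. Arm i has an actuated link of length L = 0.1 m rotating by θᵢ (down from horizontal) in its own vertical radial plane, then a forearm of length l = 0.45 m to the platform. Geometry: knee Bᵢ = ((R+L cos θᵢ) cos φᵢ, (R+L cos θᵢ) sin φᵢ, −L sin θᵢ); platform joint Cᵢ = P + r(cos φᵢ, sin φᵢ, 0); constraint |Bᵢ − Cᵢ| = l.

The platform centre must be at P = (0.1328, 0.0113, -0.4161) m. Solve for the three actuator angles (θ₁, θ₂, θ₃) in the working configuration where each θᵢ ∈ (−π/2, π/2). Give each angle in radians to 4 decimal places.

rotate P by −φ1: (0.1328, 0.0113, -0.4161)
  A cos θ + B sin θ = C:  -0.0128·cos θ + -0.4161·sin θ = 0.0953
  γ=atan2(-0.4161,-0.0128)=-1.6015;  ψ=arccos(0.2290)=1.3397;  θ1=γ+ψ≈-0.2618
φ2=120.0° → target in arm frame (-0.0566, -0.1207)
  e−x'=0.1766;  (l²−L²−(e−x')²−y'²−z²)/2L = -0.1320
  √(A²+B²)=0.4520;  θ2 = -1.1694+1.8670 ≈ 0.6976
arm 3 (φ=240.0°): x'=-0.0762, y'=0.1094
  A=0.1962, B=-0.4161, C=(l²−L²−A²−y'²−z²)/(2L)=-0.1554
  θ3 = atan2(B,A) + arccos(C/0.4600) = 0.7852

θ₁ = -0.2618, θ₂ = 0.6976, θ₃ = 0.7852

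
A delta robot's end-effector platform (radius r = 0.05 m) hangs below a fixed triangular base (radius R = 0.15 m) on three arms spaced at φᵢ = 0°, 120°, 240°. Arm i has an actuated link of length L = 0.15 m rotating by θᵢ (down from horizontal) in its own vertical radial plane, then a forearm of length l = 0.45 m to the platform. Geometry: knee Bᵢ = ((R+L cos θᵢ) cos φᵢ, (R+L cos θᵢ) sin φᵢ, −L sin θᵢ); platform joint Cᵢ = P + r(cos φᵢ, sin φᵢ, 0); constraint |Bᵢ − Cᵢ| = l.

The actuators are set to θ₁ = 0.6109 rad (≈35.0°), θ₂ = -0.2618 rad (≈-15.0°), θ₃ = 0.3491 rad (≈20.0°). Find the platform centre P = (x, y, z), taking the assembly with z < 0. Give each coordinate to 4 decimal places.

(-0.0962, 0.0844, -0.3919)

centre 1 = (0.2229·cos0.0°, 0.2229·sin0.0°, -0.0860) = (0.2229, 0.0000, -0.0860)
centre 2 = (0.2449·cos120.0°, 0.2449·sin120.0°, 0.0388) = (-0.1224, 0.2121, 0.0388)
centre 3 = (0.2410·cos240.0°, 0.2410·sin240.0°, -0.0513) = (-0.1205, -0.2087, -0.0513)
subtract pairs → two planes through P
linear system: -0.6906x+0.4242y = 0.0044−0.2497z; -0.6867x+-0.4173y = 0.0036−0.0695z
det = 0.5795;  x = -0.0058+0.2307z,  y = 0.0009+-0.2131z
into |P−centre ₁|² = l²: 1.0986z² + 0.0662z + -0.1428 = 0;  Δ = 0.6319;  z = -0.3919 or 0.3317 → z<0 root = -0.3919
x = -0.0962, y = 0.0844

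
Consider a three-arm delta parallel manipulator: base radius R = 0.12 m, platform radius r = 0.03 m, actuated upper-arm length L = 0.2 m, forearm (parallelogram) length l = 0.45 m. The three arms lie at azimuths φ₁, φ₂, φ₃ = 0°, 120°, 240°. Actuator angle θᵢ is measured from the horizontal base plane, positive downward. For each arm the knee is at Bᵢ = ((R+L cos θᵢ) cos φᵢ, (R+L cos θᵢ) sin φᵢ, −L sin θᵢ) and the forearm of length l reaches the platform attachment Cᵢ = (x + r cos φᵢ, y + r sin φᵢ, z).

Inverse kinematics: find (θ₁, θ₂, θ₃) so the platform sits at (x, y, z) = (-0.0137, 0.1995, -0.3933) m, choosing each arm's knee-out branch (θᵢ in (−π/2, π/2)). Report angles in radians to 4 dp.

rotate P by −φ1: (-0.0137, 0.1995, -0.3933)
  A=0.1037, B=-0.3933, C=(l²−L²−A²−y'²−z²)/(2L)=-0.1068
  √(A²+B²)=0.4067;  θ1 = -1.3130+1.8366 ≈ 0.5236
arm 2 (φ=120.0°): x'=0.1796, y'=-0.0879
  A=-0.0896, B=-0.3933, C=(l²−L²−A²−y'²−z²)/(2L)=-0.0199
  θ2 = atan2(B,A) + arccos(C/0.4034) = -0.1748
arm 3 (φ=240.0°): x'=-0.1659, y'=-0.1116
  e−x'=0.2559;  (l²−L²−(e−x')²−y'²−z²)/2L = -0.1753
  γ=atan2(-0.3933,0.2559)=-0.9939;  ψ=arccos(-0.3737)=1.9538;  θ3=γ+ψ≈0.9599

θ₁ = 0.5236, θ₂ = -0.1748, θ₃ = 0.9599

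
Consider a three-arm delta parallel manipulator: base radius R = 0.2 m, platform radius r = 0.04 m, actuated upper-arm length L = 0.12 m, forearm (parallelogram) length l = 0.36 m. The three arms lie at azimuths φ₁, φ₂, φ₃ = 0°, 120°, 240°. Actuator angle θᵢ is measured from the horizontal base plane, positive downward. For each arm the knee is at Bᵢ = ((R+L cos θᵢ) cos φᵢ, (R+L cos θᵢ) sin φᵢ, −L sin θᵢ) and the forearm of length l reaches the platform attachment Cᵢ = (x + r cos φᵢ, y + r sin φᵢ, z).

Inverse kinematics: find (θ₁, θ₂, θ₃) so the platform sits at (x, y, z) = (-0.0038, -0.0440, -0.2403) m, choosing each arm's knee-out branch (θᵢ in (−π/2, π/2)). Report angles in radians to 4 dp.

rotate P by −φ1: (-0.0038, -0.0440, -0.2403)
  e−x'=0.1638;  (l²−L²−(e−x')²−y'²−z²)/2L = 0.1195
  γ=atan2(-0.2403,0.1638)=-0.9725;  ψ=arccos(0.4110)=1.1472;  θ1=γ+ψ≈0.1747
rotate P by −φ2: (-0.0362, 0.0253, -0.2403)
  A=0.1962, B=-0.2403, C=(l²−L²−A²−y'²−z²)/(2L)=0.0763
  γ=atan2(-0.2403,0.1962)=-0.8861;  ψ=arccos(0.2461)=1.3222;  θ2=γ+ψ≈0.4361
rotate P by −φ3: (0.0400, 0.0187, -0.2403)
  e−x'=0.1200;  (l²−L²−(e−x')²−y'²−z²)/2L = 0.1779
  √(A²+B²)=0.2686;  θ3 = -1.1077+0.8466 ≈ -0.2610

θ₁ = 0.1747, θ₂ = 0.4361, θ₃ = -0.2610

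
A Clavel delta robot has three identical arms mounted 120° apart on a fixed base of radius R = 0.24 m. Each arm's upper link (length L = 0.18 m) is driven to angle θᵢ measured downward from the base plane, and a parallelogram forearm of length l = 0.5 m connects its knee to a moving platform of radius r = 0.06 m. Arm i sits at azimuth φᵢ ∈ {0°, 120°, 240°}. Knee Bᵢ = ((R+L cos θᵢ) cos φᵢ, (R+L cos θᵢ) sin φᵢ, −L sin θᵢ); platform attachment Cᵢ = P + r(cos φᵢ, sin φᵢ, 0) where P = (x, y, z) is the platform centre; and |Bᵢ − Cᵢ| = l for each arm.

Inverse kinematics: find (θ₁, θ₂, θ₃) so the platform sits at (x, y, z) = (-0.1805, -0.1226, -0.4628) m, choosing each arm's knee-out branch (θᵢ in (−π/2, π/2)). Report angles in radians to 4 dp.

θ₁ = 1.3965, θ₂ = 0.8729, θ₃ = -0.0002

arm 1 (φ=0.0°): x'=-0.1805, y'=-0.1226
  e−x'=0.3605;  (l²−L²−(e−x')²−y'²−z²)/2L = -0.3933
  γ=atan2(-0.4628,0.3605)=-0.9090;  ψ=arccos(-0.6704)=2.3055;  θ1=γ+ψ≈1.3965
rotate P by −φ2: (-0.0159, 0.2176, -0.4628)
  A=0.1959, B=-0.4628, C=(l²−L²−A²−y'²−z²)/(2L)=-0.2287
  γ=atan2(-0.4628,0.1959)=-1.1703;  ψ=arccos(-0.4550)=2.0432;  θ2=γ+ψ≈0.8729
arm 3 (φ=240.0°): x'=0.1964, y'=-0.0950
  A cos θ + B sin θ = C:  -0.0164·cos θ + -0.4628·sin θ = -0.0163
  √(A²+B²)=0.4631;  θ3 = -1.6063+1.6061 ≈ -0.0002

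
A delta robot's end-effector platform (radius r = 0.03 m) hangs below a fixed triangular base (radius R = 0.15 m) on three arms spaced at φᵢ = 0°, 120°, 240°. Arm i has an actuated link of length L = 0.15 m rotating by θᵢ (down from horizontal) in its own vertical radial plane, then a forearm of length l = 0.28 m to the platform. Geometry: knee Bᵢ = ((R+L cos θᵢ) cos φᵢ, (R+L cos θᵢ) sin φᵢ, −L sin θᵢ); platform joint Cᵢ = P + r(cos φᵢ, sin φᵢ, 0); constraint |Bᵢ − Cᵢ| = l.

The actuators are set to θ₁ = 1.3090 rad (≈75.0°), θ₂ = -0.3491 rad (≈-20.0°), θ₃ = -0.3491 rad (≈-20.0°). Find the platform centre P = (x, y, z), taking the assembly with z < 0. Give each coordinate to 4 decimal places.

(-0.1194, 0.0000, -0.1136)

O1 = (0.1588·cos0.0°, 0.1588·sin0.0°, -0.1449) = (0.1588, 0.0000, -0.1449)
O2 = (0.2610·cos120.0°, 0.2610·sin120.0°, 0.0513) = (-0.1305, 0.2260, 0.0513)
O3 = (0.2610·cos240.0°, 0.2610·sin240.0°, 0.0513) = (-0.1305, -0.2260, 0.0513)
|O₂|²−|O₁|² = 0.0245;  |O₃|²−|O₁|² = 0.0245
plane₁₂: -0.5786x+0.4520y+0.3924z = 0.0245
Cramer: x(z) = -0.0424+0.6782z;  y(z) = 0.0000-0.0000z
quadratic in z: (1.4599)z²+(0.0169)z+(-0.0169)=0, √Δ=0.3149 → z ∈ {-0.1136, 0.1021}; z = -0.1136 (taking z<0)
x = -0.1194, y = 0.0000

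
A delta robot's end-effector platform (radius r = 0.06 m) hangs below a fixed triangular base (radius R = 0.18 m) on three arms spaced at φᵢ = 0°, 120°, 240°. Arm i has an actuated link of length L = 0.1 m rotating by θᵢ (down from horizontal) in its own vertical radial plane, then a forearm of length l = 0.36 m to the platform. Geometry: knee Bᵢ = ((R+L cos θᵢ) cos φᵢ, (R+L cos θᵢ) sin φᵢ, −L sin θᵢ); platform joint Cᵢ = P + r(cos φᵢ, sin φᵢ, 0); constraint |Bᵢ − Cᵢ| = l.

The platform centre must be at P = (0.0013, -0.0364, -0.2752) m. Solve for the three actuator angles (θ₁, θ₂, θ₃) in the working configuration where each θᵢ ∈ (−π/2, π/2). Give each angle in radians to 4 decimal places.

θ₁ = -0.0873, θ₂ = 0.1745, θ₃ = -0.3485

rotate P by −φ1: (0.0013, -0.0364, -0.2752)
  A cos θ + B sin θ = C:  0.1187·cos θ + -0.2752·sin θ = 0.1423
  θ1 = atan2(B,A) + arccos(C/0.2997) = -0.0873
arm 2 (φ=120.0°): x'=-0.0322, y'=0.0171
  e−x'=0.1522;  (l²−L²−(e−x')²−y'²−z²)/2L = 0.1021
  √(A²+B²)=0.3145;  θ2 = -1.0657+1.2402 ≈ 0.1745
φ3=240.0° → target in arm frame (0.0309, 0.0193)
  A=0.0891, B=-0.2752, C=(l²−L²−A²−y'²−z²)/(2L)=0.1777
  θ3 = atan2(B,A) + arccos(C/0.2893) = -0.3485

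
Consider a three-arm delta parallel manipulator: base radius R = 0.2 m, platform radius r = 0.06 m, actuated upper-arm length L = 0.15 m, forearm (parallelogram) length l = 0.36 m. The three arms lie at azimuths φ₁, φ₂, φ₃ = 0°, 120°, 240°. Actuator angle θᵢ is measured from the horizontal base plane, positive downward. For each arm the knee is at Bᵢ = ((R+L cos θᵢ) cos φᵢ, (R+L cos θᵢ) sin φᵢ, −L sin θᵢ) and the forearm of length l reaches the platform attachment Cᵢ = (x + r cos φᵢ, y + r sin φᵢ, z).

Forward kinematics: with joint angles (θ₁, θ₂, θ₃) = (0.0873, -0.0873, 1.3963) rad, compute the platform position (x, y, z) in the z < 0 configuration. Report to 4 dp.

(0.0770, 0.1601, -0.2557)

centre 1 = (0.2894·cos0.0°, 0.2894·sin0.0°, -0.0131) = (0.2894, 0.0000, -0.0131)
arm 2 at φ=120.0°: e+L cos θ2 = 0.2894;  centre 2 = (-0.1447, 0.2507, 0.0131)
φ3=240.0°: virtual centre (-0.0830, -0.1438, -0.1477), radius l
subtract pairs → two planes through P
[-0.8683 0.5013 0.0523]·P = 0.0000;  [-0.7449 -0.2876 -0.2693]·P = -0.0345
det = 0.6231;  x = 0.0278+-0.1925z,  y = 0.0481+-0.4378z
quadratic in z: (1.2287)z²+(0.0847)z+(-0.0587)=0, √Δ=0.5436 → z ∈ {-0.2557, 0.1867}; z = -0.2557 (taking z<0)
x = 0.0770, y = 0.1601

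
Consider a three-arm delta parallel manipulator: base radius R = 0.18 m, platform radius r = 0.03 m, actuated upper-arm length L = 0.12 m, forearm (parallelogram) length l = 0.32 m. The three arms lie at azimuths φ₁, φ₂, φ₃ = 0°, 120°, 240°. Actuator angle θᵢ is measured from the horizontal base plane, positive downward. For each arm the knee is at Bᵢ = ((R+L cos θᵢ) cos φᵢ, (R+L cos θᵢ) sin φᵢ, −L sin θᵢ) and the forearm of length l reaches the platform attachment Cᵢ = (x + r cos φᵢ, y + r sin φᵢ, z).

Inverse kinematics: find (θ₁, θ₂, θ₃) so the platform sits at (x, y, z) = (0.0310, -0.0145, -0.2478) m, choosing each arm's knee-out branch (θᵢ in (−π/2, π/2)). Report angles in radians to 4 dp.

φ1=0.0° → target in arm frame (0.0310, -0.0145)
  A cos θ + B sin θ = C:  0.1190·cos θ + -0.2478·sin θ = 0.0509
  √(A²+B²)=0.2749;  θ1 = -1.1231+1.3844 ≈ 0.2613
arm 2 (φ=120.0°): x'=-0.0281, y'=-0.0196
  A=0.1781, B=-0.2478, C=(l²−L²−A²−y'²−z²)/(2L)=-0.0229
  θ2 = atan2(B,A) + arccos(C/0.3051) = 0.6982
arm 3 (φ=240.0°): x'=-0.0029, y'=0.0341
  e−x'=0.1529;  (l²−L²−(e−x')²−y'²−z²)/2L = 0.0085
  γ=atan2(-0.2478,0.1529)=-1.0178;  ψ=arccos(0.0292)=1.5416;  θ3=γ+ψ≈0.5238

θ₁ = 0.2613, θ₂ = 0.6982, θ₃ = 0.5238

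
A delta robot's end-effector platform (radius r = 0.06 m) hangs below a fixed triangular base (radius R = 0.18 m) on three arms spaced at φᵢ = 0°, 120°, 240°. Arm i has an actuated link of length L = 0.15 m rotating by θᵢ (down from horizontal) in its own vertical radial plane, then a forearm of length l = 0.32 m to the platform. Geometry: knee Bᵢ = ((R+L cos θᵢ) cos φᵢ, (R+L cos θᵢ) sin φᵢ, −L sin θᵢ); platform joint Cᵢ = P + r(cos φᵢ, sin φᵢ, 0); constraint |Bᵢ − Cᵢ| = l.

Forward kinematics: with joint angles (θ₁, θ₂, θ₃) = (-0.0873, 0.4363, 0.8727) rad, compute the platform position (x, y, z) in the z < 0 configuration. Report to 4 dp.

φ1=0.0°: virtual centre (0.2694, 0.0000, 0.0131), radius l
arm 2 at φ=120.0°: ρ2 = 0.2559;  centre 2 = (-0.1280, 0.2217, -0.0634)
arm 3 at φ=240.0°: ρ3 = 0.2164;  centre 3 = (-0.1082, -0.1874, -0.1149)
|centre ₂|²−|centre ₁|² = -0.0032;  |centre ₃|²−|centre ₁|² = -0.0127
[-0.7948 0.4433 -0.1529]·P = -0.0032;  [-0.7553 -0.3748 -0.2560]·P = -0.0127
Cramer: x(z) = 0.0108-0.2699z;  y(z) = 0.0121-0.1390z
sphere 1 gives Az²+Bz+C=0 with A=1.0922, B=0.1101, C=-0.0352;  B²−4AC=0.1659;  roots -0.2369, 0.1361;  negative root z = -0.2369
x = 0.0748, y = 0.0450

(0.0748, 0.0450, -0.2369)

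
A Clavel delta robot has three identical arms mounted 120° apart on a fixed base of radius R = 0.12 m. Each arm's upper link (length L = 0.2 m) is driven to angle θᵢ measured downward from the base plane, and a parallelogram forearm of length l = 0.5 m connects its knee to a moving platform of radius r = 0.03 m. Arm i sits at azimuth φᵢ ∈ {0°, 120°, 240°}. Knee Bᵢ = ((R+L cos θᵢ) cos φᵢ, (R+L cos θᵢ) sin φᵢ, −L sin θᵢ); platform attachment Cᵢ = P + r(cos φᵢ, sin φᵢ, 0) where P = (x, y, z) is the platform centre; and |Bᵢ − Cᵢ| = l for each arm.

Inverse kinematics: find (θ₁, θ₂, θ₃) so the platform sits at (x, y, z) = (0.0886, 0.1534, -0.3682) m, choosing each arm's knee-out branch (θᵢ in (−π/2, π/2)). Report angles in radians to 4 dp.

arm 1 (φ=0.0°): x'=0.0886, y'=0.1534
  A cos θ + B sin θ = C:  0.0014·cos θ + -0.3682·sin θ = 0.1272
  γ=atan2(-0.3682,0.0014)=-1.5670;  ψ=arccos(0.3456)=1.2180;  θ1=γ+ψ≈-0.3490
φ2=120.0° → target in arm frame (0.0885, -0.1534)
  A=0.0015, B=-0.3682, C=(l²−L²−A²−y'²−z²)/(2L)=0.1272
  √(A²+B²)=0.3682;  θ2 = -1.5669+1.2180 ≈ -0.3488
rotate P by −φ3: (-0.1771, 0.0000, -0.3682)
  A=0.2671, B=-0.3682, C=(l²−L²−A²−y'²−z²)/(2L)=0.0077
  γ=atan2(-0.3682,0.2671)=-0.9431;  ψ=arccos(0.0168)=1.5540;  θ3=γ+ψ≈0.6108

θ₁ = -0.3490, θ₂ = -0.3488, θ₃ = 0.6108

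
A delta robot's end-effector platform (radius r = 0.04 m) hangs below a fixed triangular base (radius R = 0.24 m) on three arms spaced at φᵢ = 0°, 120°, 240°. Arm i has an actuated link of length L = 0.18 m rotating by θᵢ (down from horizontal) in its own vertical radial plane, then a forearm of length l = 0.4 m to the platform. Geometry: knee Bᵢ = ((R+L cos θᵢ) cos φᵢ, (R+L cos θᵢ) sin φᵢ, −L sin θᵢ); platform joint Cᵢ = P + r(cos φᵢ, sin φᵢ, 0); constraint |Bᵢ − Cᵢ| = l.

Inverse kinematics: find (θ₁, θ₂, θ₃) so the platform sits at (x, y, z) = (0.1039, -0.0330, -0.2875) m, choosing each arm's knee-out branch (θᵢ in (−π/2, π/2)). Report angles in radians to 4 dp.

rotate P by −φ1: (0.1039, -0.0330, -0.2875)
  A=0.0961, B=-0.2875, C=(l²−L²−A²−y'²−z²)/(2L)=0.0962
  γ=atan2(-0.2875,0.0961)=-1.2482;  ψ=arccos(0.3172)=1.2480;  θ1=γ+ψ≈-0.0002
φ2=120.0° → target in arm frame (-0.0805, -0.0735)
  A cos θ + B sin θ = C:  0.2805·cos θ + -0.2875·sin θ = -0.1088
  √(A²+B²)=0.4017;  θ2 = -0.7977+1.8450 ≈ 1.0473
φ3=240.0° → target in arm frame (-0.0234, 0.1065)
  A cos θ + B sin θ = C:  0.2234·cos θ + -0.2875·sin θ = -0.0452
  γ=atan2(-0.2875,0.2234)=-0.9103;  ψ=arccos(-0.1243)=1.6954;  θ3=γ+ψ≈0.7851

θ₁ = -0.0002, θ₂ = 1.0473, θ₃ = 0.7851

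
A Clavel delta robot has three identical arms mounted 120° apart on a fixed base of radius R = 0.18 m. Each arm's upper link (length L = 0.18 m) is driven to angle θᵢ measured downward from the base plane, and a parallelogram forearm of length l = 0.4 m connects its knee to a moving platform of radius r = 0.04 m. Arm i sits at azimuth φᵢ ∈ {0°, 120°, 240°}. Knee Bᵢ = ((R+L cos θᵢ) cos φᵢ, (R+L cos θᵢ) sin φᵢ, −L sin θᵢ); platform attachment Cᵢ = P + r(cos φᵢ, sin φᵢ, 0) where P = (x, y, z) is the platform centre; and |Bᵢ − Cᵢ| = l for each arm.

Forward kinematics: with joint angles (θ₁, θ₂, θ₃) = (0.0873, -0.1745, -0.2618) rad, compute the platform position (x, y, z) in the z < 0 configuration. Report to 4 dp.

S1 = (0.3193·cos0.0°, 0.3193·sin0.0°, -0.0157) = (0.3193, 0.0000, -0.0157)
φ2=120.0°: virtual centre (-0.1586, 0.2748, 0.0313), radius l
φ3=240.0°: virtual centre (-0.1569, -0.2718, 0.0466), radius l
|S₂|²−|S₁|² = -0.0006;  |S₃|²−|S₁|² = -0.0015
plane₁₂: -0.9559x+0.5495y+0.0939z = -0.0006
Cramer: x(z) = 0.0011+0.1146z;  y(z) = 0.0009+0.0284z
quadratic in z: (1.0139)z²+(-0.0415)z+(-0.0585)=0, √Δ=0.4888 → z ∈ {-0.2206, 0.2615}; z = -0.2206 (taking z<0)
x = -0.0242, y = -0.0054

(-0.0242, -0.0054, -0.2206)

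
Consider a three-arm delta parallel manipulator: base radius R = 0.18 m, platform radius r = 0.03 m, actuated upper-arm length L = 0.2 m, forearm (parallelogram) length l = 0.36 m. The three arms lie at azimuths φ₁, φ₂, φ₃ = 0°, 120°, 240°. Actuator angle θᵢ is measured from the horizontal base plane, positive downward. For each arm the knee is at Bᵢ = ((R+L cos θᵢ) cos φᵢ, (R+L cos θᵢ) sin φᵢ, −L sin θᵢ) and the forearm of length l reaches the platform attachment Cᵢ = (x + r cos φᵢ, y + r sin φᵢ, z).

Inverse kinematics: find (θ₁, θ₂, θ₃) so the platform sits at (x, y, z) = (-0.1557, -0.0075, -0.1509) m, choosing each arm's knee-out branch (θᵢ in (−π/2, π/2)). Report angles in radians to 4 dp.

θ₁ = 1.3092, θ₂ = -0.1741, θ₃ = -0.3493

arm 1 (φ=0.0°): x'=-0.1557, y'=-0.0075
  e−x'=0.3057;  (l²−L²−(e−x')²−y'²−z²)/2L = -0.0667
  √(A²+B²)=0.3409;  θ1 = -0.4585+1.7677 ≈ 1.3092
rotate P by −φ2: (0.0714, 0.1386, -0.1509)
  e−x'=0.0786;  (l²−L²−(e−x')²−y'²−z²)/2L = 0.1036
  √(A²+B²)=0.1702;  θ2 = -1.0904+0.9163 ≈ -0.1741
φ3=240.0° → target in arm frame (0.0843, -0.1311)
  A=0.0657, B=-0.1509, C=(l²−L²−A²−y'²−z²)/(2L)=0.1133
  γ=atan2(-0.1509,0.0657)=-1.1604;  ψ=arccos(0.6887)=0.8111;  θ3=γ+ψ≈-0.3493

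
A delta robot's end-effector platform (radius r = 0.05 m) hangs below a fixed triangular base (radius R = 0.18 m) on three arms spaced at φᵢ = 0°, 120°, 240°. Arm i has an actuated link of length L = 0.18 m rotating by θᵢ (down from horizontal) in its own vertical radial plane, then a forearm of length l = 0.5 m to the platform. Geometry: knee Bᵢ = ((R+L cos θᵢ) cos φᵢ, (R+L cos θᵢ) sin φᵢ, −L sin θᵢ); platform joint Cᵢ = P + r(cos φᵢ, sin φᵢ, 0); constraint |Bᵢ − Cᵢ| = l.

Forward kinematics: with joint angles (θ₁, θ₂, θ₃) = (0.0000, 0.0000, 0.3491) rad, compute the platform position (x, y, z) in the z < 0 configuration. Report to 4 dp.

arm 1 at φ=0.0°: e+L cos θ1 = 0.3100;  centre 1 = (0.3100, 0.0000, 0.0000)
φ2=120.0°: virtual centre (-0.1550, 0.2685, 0.0000), radius l
centre 3 = (0.2991·cos240.0°, 0.2991·sin240.0°, -0.0616) = (-0.1496, -0.2591, -0.0616)
|centre ₂|²−|centre ₁|² = 0.0000;  |centre ₃|²−|centre ₁|² = -0.0028
linear system: -0.9300x+0.5369y = 0.0000−0.0000z; -0.9191x+-0.5181y = -0.0028−-0.1231z
det = 0.9754;  x = 0.0016+-0.0678z,  y = 0.0027+-0.1174z
into |P−centre ₁|² = l²: 1.0184z² + 0.0412z + -0.1549 = 0;  Δ = 0.6325;  z = -0.4107 or 0.3703 → z<0 root = -0.4107
x = 0.0294, y = 0.0509

(0.0294, 0.0509, -0.4107)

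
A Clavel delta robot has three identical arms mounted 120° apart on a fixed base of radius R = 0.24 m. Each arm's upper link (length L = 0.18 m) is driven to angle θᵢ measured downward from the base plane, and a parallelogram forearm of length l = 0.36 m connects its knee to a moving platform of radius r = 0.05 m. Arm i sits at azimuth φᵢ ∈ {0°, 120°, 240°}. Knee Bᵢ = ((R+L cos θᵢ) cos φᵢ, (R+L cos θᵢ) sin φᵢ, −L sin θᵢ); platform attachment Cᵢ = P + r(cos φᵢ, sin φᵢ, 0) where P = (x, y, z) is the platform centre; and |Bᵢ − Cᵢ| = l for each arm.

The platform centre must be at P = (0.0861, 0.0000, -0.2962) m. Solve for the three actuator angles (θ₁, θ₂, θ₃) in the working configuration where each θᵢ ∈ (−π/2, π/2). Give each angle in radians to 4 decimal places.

φ1=0.0° → target in arm frame (0.0861, 0.0000)
  A=0.1039, B=-0.2962, C=(l²−L²−A²−y'²−z²)/(2L)=-0.0037
  √(A²+B²)=0.3139;  θ1 = -1.2334+1.5826 ≈ 0.3491
arm 2 (φ=120.0°): x'=-0.0430, y'=-0.0746
  A=0.2330, B=-0.2962, C=(l²−L²−A²−y'²−z²)/(2L)=-0.1400
  θ2 = atan2(B,A) + arccos(C/0.3769) = 1.0473
arm 3 (φ=240.0°): x'=-0.0431, y'=0.0746
  e−x'=0.2331;  (l²−L²−(e−x')²−y'²−z²)/2L = -0.1400
  √(A²+B²)=0.3769;  θ3 = -0.9042+1.9514 ≈ 1.0473

θ₁ = 0.3491, θ₂ = 1.0473, θ₃ = 1.0473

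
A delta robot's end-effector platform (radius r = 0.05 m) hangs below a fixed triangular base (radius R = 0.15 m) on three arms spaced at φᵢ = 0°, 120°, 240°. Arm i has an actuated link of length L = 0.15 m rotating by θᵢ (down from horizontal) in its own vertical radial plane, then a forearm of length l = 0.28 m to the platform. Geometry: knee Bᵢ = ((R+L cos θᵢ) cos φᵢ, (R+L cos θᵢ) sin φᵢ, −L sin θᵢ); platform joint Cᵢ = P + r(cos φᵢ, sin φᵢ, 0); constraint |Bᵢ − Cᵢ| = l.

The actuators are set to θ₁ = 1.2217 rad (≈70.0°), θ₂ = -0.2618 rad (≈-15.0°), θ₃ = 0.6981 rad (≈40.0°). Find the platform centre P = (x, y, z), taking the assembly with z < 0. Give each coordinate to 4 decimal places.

φ1=0.0°: virtual centre (0.1513, 0.0000, -0.1410), radius l
φ2=120.0°: virtual centre (-0.1224, 0.2121, 0.0388), radius l
arm 3 at φ=240.0°: (R−r)+L cos θ3 = 0.2149;  S3 = (-0.1075, -0.1861, -0.0964)
|S₂|²−|S₁|² = 0.0187;  |S₃|²−|S₁|² = 0.0127
[-0.5475 0.4242 0.3596]·P = 0.0187;  [-0.5175 -0.3722 0.0891]·P = 0.0127
Cramer: x(z) = -0.0292+0.4054z;  y(z) = 0.0064-0.3244z
sphere 1 gives Az²+Bz+C=0 with A=1.2696, B=0.1314, C=-0.0259;  B²−4AC=0.1488;  roots -0.2037, 0.1002;  negative root z = -0.2037
x = -0.1118, y = 0.0725

(-0.1118, 0.0725, -0.2037)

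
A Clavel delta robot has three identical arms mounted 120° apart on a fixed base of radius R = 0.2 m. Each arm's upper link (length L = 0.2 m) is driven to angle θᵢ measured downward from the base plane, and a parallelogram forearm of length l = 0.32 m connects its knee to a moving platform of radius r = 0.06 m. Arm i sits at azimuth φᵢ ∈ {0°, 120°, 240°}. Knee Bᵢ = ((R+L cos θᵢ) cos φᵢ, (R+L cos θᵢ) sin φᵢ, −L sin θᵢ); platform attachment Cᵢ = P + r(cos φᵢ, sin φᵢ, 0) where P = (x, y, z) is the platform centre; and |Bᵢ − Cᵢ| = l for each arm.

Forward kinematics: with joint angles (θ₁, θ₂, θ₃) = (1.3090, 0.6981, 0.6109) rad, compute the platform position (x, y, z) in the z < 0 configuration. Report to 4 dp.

(-0.1078, -0.0099, -0.3054)

arm 1 at φ=0.0°: ρ1 = 0.1918;  centre 1 = (0.1918, 0.0000, -0.1932)
φ2=120.0°: virtual centre (-0.1466, 0.2539, -0.1286), radius l
φ3=240.0°: virtual centre (-0.1519, -0.2631, -0.1147), radius l
subtract pairs → two planes through P
[-0.6767 0.5079 0.1293]·P = 0.0284;  [-0.6874 -0.5262 0.1569]·P = 0.0314
Cramer: x(z) = -0.0438+0.2095z;  y(z) = -0.0024+0.0246z
quadratic in z: (1.0445)z²+(0.2876)z+(-0.0096)=0, √Δ=0.3503 → z ∈ {-0.3054, 0.0301}; z = -0.3054 (taking z<0)
x = -0.1078, y = -0.0099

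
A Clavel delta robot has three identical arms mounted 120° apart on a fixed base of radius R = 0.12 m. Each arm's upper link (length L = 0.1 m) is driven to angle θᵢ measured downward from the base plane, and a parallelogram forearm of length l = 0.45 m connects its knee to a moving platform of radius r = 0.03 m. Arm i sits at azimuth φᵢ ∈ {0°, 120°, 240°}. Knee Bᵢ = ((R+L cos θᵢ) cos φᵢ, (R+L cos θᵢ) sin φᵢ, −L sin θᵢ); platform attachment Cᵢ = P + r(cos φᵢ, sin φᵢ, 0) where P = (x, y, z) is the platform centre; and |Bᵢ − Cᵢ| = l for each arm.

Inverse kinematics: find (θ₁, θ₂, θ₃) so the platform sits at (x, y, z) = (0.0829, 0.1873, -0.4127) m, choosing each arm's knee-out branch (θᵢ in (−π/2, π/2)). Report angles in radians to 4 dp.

θ₁ = 0.1748, θ₂ = -0.0002, θ₃ = 1.3091

φ1=0.0° → target in arm frame (0.0829, 0.1873)
  A cos θ + B sin θ = C:  0.0071·cos θ + -0.4127·sin θ = -0.0648
  θ1 = atan2(B,A) + arccos(C/0.4128) = 0.1748
φ2=120.0° → target in arm frame (0.1208, -0.1654)
  e−x'=-0.0308;  (l²−L²−(e−x')²−y'²−z²)/2L = -0.0307
  γ=atan2(-0.4127,-0.0308)=-1.6452;  ψ=arccos(-0.0742)=1.6450;  θ2=γ+ψ≈-0.0002
φ3=240.0° → target in arm frame (-0.2037, -0.0219)
  A=0.2937, B=-0.4127, C=(l²−L²−A²−y'²−z²)/(2L)=-0.3227
  γ=atan2(-0.4127,0.2937)=-0.9524;  ψ=arccos(-0.6370)=2.2614;  θ3=γ+ψ≈1.3091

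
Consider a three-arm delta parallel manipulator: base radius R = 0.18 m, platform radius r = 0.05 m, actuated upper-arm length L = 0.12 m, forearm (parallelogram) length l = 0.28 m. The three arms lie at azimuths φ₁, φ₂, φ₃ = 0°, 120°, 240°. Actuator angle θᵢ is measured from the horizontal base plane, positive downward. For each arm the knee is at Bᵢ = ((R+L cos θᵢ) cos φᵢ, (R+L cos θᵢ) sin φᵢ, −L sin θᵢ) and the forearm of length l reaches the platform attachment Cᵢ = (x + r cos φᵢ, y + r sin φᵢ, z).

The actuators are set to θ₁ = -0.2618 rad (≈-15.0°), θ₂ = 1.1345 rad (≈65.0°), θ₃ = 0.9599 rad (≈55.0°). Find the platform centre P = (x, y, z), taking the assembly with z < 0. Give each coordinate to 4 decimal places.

(0.1048, -0.0167, -0.2102)

arm 1 at φ=0.0°: (R−r)+L cos θ1 = 0.2459;  O1 = (0.2459, 0.0000, 0.0311)
O2 = (0.1807·cos120.0°, 0.1807·sin120.0°, -0.1088) = (-0.0904, 0.1565, -0.1088)
O3 = (0.1988·cos240.0°, 0.1988·sin240.0°, -0.0983) = (-0.0994, -0.1722, -0.0983)
subtract pairs → two planes through P
[-0.6725 0.3130 -0.2796]·P = -0.0170;  [-0.6907 -0.3444 -0.2587]·P = -0.0122
det = 0.4478;  x = 0.0216+-0.3959z,  y = -0.0078+0.0427z
into |P−O₁|² = l²: 1.1586z² + 0.1148z + -0.0271 = 0;  Δ = 0.1386;  z = -0.2102 or 0.1111 → z<0 root = -0.2102
x = 0.1048, y = -0.0167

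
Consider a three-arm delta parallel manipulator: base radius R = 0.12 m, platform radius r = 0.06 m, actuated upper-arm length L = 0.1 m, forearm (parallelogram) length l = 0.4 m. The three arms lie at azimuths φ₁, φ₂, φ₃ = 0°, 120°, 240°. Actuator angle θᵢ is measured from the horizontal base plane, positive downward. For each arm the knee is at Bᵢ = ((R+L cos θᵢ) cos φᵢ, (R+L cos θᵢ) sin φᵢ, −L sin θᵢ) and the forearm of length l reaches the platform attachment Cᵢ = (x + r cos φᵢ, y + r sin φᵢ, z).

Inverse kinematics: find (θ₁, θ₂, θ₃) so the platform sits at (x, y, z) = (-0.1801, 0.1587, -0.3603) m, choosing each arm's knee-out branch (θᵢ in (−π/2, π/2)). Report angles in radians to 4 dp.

θ₁ = 1.3967, θ₂ = -0.2614, θ₃ = 0.9602

arm 1 (φ=0.0°): x'=-0.1801, y'=0.1587
  A cos θ + B sin θ = C:  0.2401·cos θ + -0.3603·sin θ = -0.3132
  γ=atan2(-0.3603,0.2401)=-0.9830;  ψ=arccos(-0.7235)=2.3796;  θ1=γ+ψ≈1.3967
rotate P by −φ2: (0.2275, 0.0766, -0.3603)
  A cos θ + B sin θ = C:  -0.1675·cos θ + -0.3603·sin θ = -0.0687
  γ=atan2(-0.3603,-0.1675)=-2.0059;  ψ=arccos(-0.1729)=1.7446;  θ2=γ+ψ≈-0.2614
rotate P by −φ3: (-0.0474, -0.2353, -0.3603)
  e−x'=0.1074;  (l²−L²−(e−x')²−y'²−z²)/2L = -0.2336
  γ=atan2(-0.3603,0.1074)=-1.2811;  ψ=arccos(-0.6214)=2.2413;  θ3=γ+ψ≈0.9602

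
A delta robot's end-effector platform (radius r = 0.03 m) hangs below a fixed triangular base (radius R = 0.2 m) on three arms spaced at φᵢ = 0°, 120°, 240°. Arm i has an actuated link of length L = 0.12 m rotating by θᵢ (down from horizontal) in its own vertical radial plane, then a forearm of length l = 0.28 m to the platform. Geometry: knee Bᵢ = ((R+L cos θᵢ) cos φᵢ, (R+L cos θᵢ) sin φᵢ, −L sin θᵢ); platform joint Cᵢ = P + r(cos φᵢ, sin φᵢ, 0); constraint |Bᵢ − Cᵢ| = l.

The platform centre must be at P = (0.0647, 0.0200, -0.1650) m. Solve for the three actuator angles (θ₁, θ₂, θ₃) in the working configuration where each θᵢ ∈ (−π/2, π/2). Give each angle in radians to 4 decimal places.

θ₁ = -0.0004, θ₂ = 0.8732, θ₃ = 1.1343

φ1=0.0° → target in arm frame (0.0647, 0.0200)
  e−x'=0.1053;  (l²−L²−(e−x')²−y'²−z²)/2L = 0.1054
  γ=atan2(-0.1650,0.1053)=-1.0028;  ψ=arccos(0.5383)=1.0024;  θ1=γ+ψ≈-0.0004
arm 2 (φ=120.0°): x'=-0.0150, y'=-0.0660
  A cos θ + B sin θ = C:  0.1850·cos θ + -0.1650·sin θ = -0.0076
  γ=atan2(-0.1650,0.1850)=-0.7282;  ψ=arccos(-0.0306)=1.6014;  θ2=γ+ψ≈0.8732
arm 3 (φ=240.0°): x'=-0.0497, y'=0.0460
  A=0.2197, B=-0.1650, C=(l²−L²−A²−y'²−z²)/(2L)=-0.0567
  √(A²+B²)=0.2747;  θ3 = -0.6442+1.7785 ≈ 1.1343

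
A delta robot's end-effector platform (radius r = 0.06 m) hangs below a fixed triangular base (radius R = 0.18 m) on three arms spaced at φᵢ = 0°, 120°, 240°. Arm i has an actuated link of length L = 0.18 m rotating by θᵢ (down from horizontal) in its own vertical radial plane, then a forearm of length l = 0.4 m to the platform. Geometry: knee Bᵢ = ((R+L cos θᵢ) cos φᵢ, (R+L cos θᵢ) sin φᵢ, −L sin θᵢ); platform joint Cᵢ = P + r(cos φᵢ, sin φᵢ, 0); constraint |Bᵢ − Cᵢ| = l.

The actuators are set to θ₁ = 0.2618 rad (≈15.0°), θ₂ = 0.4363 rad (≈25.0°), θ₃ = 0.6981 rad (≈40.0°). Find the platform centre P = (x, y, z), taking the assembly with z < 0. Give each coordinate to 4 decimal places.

(0.0489, 0.0383, -0.3605)

centre 1 = (0.2939·cos0.0°, 0.2939·sin0.0°, -0.0466) = (0.2939, 0.0000, -0.0466)
φ2=120.0°: virtual centre (-0.1416, 0.2452, -0.0761), radius l
φ3=240.0°: virtual centre (-0.1289, -0.2233, -0.1157), radius l
eliminate P² terms by subtracting sphere 1 from 2 and 3
linear system: -0.8709x+0.4904y = -0.0026−-0.0590z; -0.8456x+-0.4467y = -0.0086−-0.1382z
det = 0.8037;  x = 0.0067+-0.1171z,  y = 0.0066+-0.0877z
quadratic in z: (1.0214)z²+(0.1593)z+(-0.0753)=0, √Δ=0.5771 → z ∈ {-0.3605, 0.2046}; z = -0.3605 (taking z<0)
x = 0.0489, y = 0.0383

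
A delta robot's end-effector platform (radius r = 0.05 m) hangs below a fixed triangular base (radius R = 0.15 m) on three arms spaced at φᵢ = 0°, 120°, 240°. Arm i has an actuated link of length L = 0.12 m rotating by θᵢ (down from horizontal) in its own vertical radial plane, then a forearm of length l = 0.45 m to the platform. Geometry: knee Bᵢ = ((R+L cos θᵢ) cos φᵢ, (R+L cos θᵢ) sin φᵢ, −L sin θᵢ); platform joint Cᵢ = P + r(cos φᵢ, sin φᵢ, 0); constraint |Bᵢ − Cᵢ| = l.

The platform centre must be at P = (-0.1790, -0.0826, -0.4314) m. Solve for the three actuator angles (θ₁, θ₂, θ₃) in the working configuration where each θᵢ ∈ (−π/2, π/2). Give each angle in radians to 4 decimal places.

rotate P by −φ1: (-0.1790, -0.0826, -0.4314)
  A cos θ + B sin θ = C:  0.2790·cos θ + -0.4314·sin θ = -0.3445
  θ1 = atan2(B,A) + arccos(C/0.5138) = 1.3089
rotate P by −φ2: (0.0180, 0.1963, -0.4314)
  A cos θ + B sin θ = C:  0.0820·cos θ + -0.4314·sin θ = -0.1803
  γ=atan2(-0.4314,0.0820)=-1.3829;  ψ=arccos(-0.4106)=1.9939;  θ2=γ+ψ≈0.6111
arm 3 (φ=240.0°): x'=0.1610, y'=-0.1137
  A cos θ + B sin θ = C:  -0.0610·cos θ + -0.4314·sin θ = -0.0611
  θ3 = atan2(B,A) + arccos(C/0.4357) = 0.0001

θ₁ = 1.3089, θ₂ = 0.6111, θ₃ = 0.0001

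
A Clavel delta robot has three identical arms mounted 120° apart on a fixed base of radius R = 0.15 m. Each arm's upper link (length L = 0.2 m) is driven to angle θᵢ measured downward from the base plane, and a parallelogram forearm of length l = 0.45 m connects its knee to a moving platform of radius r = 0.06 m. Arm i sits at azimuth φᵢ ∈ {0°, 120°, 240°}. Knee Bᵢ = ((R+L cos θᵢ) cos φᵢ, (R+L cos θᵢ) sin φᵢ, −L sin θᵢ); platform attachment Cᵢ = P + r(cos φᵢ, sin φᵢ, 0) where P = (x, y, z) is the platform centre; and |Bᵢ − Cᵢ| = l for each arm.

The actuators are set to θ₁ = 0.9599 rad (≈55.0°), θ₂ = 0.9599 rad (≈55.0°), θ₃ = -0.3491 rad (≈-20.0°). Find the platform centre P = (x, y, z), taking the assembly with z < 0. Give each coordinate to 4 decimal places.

arm 1 at φ=0.0°: (R−r)+L cos θ1 = 0.2047;  O1 = (0.2047, 0.0000, -0.1638)
O2 = (0.2047·cos120.0°, 0.2047·sin120.0°, -0.1638) = (-0.1024, 0.1773, -0.1638)
φ3=240.0°: virtual centre (-0.1390, -0.2407, 0.0684), radius l
|O₂|²−|O₁|² = 0.0000;  |O₃|²−|O₁|² = 0.0132
plane₁₂: -0.6142x+0.3546y+0.0000z = 0.0000
det = 0.5394;  x = -0.0087+0.3053z,  y = -0.0150+0.5289z
sphere 1 gives Az²+Bz+C=0 with A=1.3729, B=0.1815, C=-0.1299;  B²−4AC=0.7463;  roots -0.3807, 0.2485;  negative root z = -0.3807
x = -0.1249, y = -0.2163

(-0.1249, -0.2163, -0.3807)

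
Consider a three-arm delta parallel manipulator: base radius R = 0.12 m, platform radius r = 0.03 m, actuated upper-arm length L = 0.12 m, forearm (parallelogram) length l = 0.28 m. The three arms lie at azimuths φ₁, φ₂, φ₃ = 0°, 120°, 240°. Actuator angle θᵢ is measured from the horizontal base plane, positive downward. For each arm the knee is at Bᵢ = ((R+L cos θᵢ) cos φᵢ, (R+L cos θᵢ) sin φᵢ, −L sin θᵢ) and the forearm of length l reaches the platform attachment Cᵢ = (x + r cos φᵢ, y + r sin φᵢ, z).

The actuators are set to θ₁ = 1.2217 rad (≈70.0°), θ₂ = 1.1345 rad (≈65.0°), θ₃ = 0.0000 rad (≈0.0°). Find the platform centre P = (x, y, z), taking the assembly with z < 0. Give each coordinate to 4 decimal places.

φ1=0.0°: virtual centre (0.1310, 0.0000, -0.1128), radius l
centre 2 = (0.1407·cos120.0°, 0.1407·sin120.0°, -0.1088) = (-0.0704, 0.1219, -0.1088)
φ3=240.0°: virtual centre (-0.1050, -0.1819, 0.0000), radius l
subtract pairs → two planes through P
plane₁₂: -0.4028x+0.2437y+0.0080z = 0.0017
det = 0.2616;  x = -0.0157+0.2213z,  y = -0.0187+0.3328z
into |P−centre ₁|² = l²: 1.1597z² + 0.1481z + -0.0438 = 0;  Δ = 0.2252;  z = -0.2684 or 0.1407 → z<0 root = -0.2684
x = -0.0751, y = -0.1081

(-0.0751, -0.1081, -0.2684)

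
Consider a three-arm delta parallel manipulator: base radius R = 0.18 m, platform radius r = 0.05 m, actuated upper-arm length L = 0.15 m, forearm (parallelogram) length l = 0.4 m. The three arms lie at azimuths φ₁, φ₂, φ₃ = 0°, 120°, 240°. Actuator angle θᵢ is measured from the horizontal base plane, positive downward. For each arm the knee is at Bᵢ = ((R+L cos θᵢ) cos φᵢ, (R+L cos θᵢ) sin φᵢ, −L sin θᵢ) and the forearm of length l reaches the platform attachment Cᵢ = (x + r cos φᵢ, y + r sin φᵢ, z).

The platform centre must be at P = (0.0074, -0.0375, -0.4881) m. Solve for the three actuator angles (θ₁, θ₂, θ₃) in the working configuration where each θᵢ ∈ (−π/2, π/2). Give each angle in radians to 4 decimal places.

arm 1 (φ=0.0°): x'=0.0074, y'=-0.0375
  A=0.1226, B=-0.4881, C=(l²−L²−A²−y'²−z²)/(2L)=-0.3906
  γ=atan2(-0.4881,0.1226)=-1.3247;  ψ=arccos(-0.7761)=2.4593;  θ1=γ+ψ≈1.1346
φ2=120.0° → target in arm frame (-0.0362, 0.0123)
  A=0.1662, B=-0.4881, C=(l²−L²−A²−y'²−z²)/(2L)=-0.4284
  θ2 = atan2(B,A) + arccos(C/0.5156) = 1.3087
arm 3 (φ=240.0°): x'=0.0288, y'=0.0252
  A=0.1012, B=-0.4881, C=(l²−L²−A²−y'²−z²)/(2L)=-0.3721
  γ=atan2(-0.4881,0.1012)=-1.3663;  ψ=arccos(-0.7464)=2.4134;  θ3=γ+ψ≈1.0471

θ₁ = 1.1346, θ₂ = 1.3087, θ₃ = 1.0471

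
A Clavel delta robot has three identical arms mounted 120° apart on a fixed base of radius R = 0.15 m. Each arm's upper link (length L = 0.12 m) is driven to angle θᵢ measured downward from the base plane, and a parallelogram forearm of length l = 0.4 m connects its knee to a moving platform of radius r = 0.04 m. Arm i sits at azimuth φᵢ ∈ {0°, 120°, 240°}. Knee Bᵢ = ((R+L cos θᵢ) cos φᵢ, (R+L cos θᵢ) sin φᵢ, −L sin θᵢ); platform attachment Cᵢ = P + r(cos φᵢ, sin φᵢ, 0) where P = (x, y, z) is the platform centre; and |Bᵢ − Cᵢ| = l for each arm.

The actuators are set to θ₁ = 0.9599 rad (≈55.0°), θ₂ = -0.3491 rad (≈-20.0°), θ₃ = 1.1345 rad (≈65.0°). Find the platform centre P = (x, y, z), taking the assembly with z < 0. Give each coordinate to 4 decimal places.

arm 1 at φ=0.0°: (R−r)+L cos θ1 = 0.1788;  centre 1 = (0.1788, 0.0000, -0.0983)
φ2=120.0°: virtual centre (-0.1114, 0.1929, 0.0410), radius l
arm 3 at φ=240.0°: (R−r)+L cos θ3 = 0.1607;  centre 3 = (-0.0804, -0.1392, -0.1088)
|centre ₂|²−|centre ₁|² = 0.0097;  |centre ₃|²−|centre ₁|² = -0.0040
plane₁₂: -0.5804x+0.3858y+0.2787z = 0.0097
Cramer: x(z) = -0.0032+0.1922z;  y(z) = 0.0203-0.4331z
quadratic in z: (1.2246)z²+(0.1091)z+(-0.1168)=0, √Δ=0.7642 → z ∈ {-0.3566, 0.2675}; z = -0.3566 (taking z<0)
x = -0.0717, y = 0.1747

(-0.0717, 0.1747, -0.3566)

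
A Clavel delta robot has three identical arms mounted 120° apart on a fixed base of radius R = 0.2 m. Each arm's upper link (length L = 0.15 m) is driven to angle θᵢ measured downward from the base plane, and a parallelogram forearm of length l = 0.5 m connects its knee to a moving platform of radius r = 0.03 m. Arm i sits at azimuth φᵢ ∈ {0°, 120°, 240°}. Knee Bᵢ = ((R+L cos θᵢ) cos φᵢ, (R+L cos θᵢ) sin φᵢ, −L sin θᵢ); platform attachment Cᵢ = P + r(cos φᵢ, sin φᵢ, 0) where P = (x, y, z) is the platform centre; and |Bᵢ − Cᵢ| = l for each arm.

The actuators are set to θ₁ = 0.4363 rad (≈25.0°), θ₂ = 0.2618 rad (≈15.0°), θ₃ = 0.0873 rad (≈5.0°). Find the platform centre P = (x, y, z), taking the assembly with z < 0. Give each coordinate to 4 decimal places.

O1 = (0.3059·cos0.0°, 0.3059·sin0.0°, -0.0634) = (0.3059, 0.0000, -0.0634)
φ2=120.0°: virtual centre (-0.1574, 0.2727, -0.0388), radius l
O3 = (0.3194·cos240.0°, 0.3194·sin240.0°, -0.0131) = (-0.1597, -0.2766, -0.0131)
|O₂|²−|O₁|² = 0.0030;  |O₃|²−|O₁|² = 0.0046
linear system: -0.9268x+0.5454y = 0.0030−0.0491z; -0.9313x+-0.5533y = 0.0046−0.1006z
Cramer: x(z) = -0.0041+0.0804z;  y(z) = -0.0014+0.0465z
into |P−O₁|² = l²: 1.0086z² + 0.0768z + -0.1499 = 0;  Δ = 0.6105;  z = -0.4254 or 0.3493 → z<0 root = -0.4254
x = -0.0383, y = -0.0212

(-0.0383, -0.0212, -0.4254)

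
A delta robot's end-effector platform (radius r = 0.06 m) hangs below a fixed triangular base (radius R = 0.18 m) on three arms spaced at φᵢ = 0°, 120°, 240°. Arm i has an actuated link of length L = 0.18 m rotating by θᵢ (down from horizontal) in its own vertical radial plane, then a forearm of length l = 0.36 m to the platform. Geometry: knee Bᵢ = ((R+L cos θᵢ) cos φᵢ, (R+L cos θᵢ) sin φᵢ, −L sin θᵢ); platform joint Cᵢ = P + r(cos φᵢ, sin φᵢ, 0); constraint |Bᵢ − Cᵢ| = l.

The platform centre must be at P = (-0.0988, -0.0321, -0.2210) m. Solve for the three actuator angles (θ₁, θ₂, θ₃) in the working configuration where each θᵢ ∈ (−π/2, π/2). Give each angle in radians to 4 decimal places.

θ₁ = 0.7853, θ₂ = 0.0873, θ₃ = -0.3491

φ1=0.0° → target in arm frame (-0.0988, -0.0321)
  A=0.2188, B=-0.2210, C=(l²−L²−A²−y'²−z²)/(2L)=-0.0015
  √(A²+B²)=0.3110;  θ1 = -0.7904+1.5757 ≈ 0.7853
rotate P by −φ2: (0.0216, 0.1016, -0.2210)
  A=0.0984, B=-0.2210, C=(l²−L²−A²−y'²−z²)/(2L)=0.0788
  γ=atan2(-0.2210,0.0984)=-1.1519;  ψ=arccos(0.3255)=1.2392;  θ2=γ+ψ≈0.0873
φ3=240.0° → target in arm frame (0.0772, -0.0695)
  A=0.0428, B=-0.2210, C=(l²−L²−A²−y'²−z²)/(2L)=0.1158
  γ=atan2(-0.2210,0.0428)=-1.3795;  ψ=arccos(0.5145)=1.0304;  θ3=γ+ψ≈-0.3491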